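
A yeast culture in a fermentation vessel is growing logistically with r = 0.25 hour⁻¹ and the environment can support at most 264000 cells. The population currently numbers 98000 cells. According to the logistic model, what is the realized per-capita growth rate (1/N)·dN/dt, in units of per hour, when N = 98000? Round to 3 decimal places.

0.157 per hour

(1/N)·dN/dt = r(1 − N/K) = 0.25 × (1 − 98000/264000).
= 0.25 × 0.62879 = 0.1572.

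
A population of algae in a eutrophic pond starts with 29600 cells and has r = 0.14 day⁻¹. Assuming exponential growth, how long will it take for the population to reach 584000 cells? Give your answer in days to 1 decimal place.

Set N₀·e^(rt) = 584000: e^(0.14·t) = 584000/29600 = 19.73.
0.14·t = ln(19.73) = 2.9821, so t = 2.9821/0.14 = 21.301.

21.3 days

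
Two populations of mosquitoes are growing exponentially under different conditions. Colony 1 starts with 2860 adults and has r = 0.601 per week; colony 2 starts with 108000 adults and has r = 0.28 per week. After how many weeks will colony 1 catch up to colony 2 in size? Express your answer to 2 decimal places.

11.31 weeks

Set 2860·e^(0.601t) = 108000·e^(0.28t).
e^((0.601 − 0.28)t) = 108000/2860 → e^(0.321·t) = 37.762.
0.321·t = ln(37.762) = 3.6313, so t = 3.6313/0.321 = 11.312.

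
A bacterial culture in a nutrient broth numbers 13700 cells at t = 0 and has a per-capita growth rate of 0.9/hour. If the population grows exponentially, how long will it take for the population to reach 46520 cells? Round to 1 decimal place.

Set N₀·e^(rt) = 46520: e^(0.9·t) = 46520/13700 = 3.3956.
0.9·t = ln(3.3956) = 1.2225, so t = 1.2225/0.9 = 1.3583.

1.4 hours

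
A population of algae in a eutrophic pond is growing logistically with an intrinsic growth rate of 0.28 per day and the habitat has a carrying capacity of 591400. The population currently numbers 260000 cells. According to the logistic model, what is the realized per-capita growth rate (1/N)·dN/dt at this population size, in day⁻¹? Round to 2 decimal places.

0.16 per day

(1/N)·dN/dt = r(1 − N/K) = 0.28 × (1 − 260000/591400).
= 0.28 × 0.56037 = 0.1569.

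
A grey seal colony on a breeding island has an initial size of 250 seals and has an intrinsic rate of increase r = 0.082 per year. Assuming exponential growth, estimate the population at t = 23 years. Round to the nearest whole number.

1648 seals

N(t) = N₀·e^(rt) = 250 × e^(0.082×23) = 250 × e^1.886.
e^1.886 ≈ 6.5929, so N ≈ 250 × 6.5929 = 1648.24.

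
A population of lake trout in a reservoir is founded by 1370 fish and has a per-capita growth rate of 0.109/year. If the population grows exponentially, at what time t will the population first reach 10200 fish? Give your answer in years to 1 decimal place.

Set N₀·e^(rt) = 10200: e^(0.109·t) = 10200/1370 = 7.4453.
0.109·t = ln(7.4453) = 2.0076, so t = 2.0076/0.109 = 18.418.

18.4 years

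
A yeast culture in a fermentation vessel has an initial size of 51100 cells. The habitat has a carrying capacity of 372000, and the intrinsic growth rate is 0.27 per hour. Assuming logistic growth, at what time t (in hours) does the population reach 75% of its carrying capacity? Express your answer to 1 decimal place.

10.9 hours

A = (K − N₀)/N₀ = (372000 − 51100)/51100 = 6.2798.
Solve 372000/(1 + 6.2798·e^(−0.27t)) = 279000: 1 + 6.2798·e^(−0.27t) = 1.3333, so e^(−0.27t) = 0.0530799.
−0.27·t = ln(0.0530799) = -2.936, so t = 2.936/0.27 = 10.874.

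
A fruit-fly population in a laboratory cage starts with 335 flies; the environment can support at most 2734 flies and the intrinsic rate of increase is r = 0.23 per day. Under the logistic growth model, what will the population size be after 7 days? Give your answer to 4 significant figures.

A = (K − N₀)/N₀ = (2734 − 335)/335 = 7.1612.
N(t) = K/(1 + A·e^(−rt)) = 2734/(1 + 7.1612×e^(−0.23×7)).
e^(−1.61) = 0.19989; denominator = 1 + 7.1612×0.19989 = 2.4314.
N = 2734/2.4314 = 1124.44.

1124 flies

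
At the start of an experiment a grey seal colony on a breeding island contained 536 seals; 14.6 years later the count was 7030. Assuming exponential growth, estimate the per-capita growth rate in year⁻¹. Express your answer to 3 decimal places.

0.176 per year

From N(t) = N₀·e^(rt): e^(r·14.6) = 7030/536 = 13.116.
r·14.6 = ln(13.116) = 2.5738, so r = 2.5738/14.6 = 0.17629.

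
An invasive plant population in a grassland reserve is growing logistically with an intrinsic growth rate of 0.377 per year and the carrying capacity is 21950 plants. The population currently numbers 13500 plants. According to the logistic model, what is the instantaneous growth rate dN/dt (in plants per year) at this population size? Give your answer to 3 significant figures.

dN/dt = rN(1 − N/K) = 0.377 × 13500 × (1 − 13500/21950).
1 − 13500/21950 = 0.38497; dN/dt = 0.377 × 13500 × 0.38497 = 1959.3.

1960 plants per year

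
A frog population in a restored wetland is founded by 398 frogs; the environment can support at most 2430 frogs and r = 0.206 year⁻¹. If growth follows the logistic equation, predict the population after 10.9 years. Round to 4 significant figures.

A = (K − N₀)/N₀ = (2430 − 398)/398 = 5.1055.
N(t) = K/(1 + A·e^(−rt)) = 2430/(1 + 5.1055×e^(−0.206×10.9)).
e^(−2.245) = 0.10589; denominator = 1 + 5.1055×0.10589 = 1.5406.
N = 2430/1.5406 = 1577.31.

1577 frogs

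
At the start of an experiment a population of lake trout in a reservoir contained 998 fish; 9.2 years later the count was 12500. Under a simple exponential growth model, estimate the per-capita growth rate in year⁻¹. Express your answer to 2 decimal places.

0.27 per year

From N(t) = N₀·e^(rt): e^(r·9.2) = 12500/998 = 12.525.
r·9.2 = ln(12.525) = 2.5277, so r = 2.5277/9.2 = 0.27475.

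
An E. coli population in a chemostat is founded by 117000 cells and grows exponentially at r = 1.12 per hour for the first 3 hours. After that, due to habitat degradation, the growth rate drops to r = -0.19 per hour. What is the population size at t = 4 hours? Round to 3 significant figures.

2790000 cells

Phase 1: N(3) = 117000·e^(1.12×3) = 117000·e^3.36 = 3.368335×10^6.
Phase 2 runs for 4 − 3 = 1 hours at r = -0.19.
N(4) = 3.368335×10^6·e^(-0.19×1) = 3.368335×10^6·e^-0.19 = 2.785476×10^6.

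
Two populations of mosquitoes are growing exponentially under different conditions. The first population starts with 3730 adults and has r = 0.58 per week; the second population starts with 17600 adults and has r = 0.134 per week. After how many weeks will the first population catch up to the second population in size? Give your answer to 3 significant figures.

Set 3730·e^(0.58t) = 17600·e^(0.134t).
e^((0.58 − 0.134)t) = 17600/3730 → e^(0.446·t) = 4.7185.
0.446·t = ln(4.7185) = 1.5515, so t = 1.5515/0.446 = 3.4787.

3.48 weeks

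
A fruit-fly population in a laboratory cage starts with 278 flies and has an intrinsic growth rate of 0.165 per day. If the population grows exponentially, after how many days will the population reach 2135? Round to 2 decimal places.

12.36 days

Set N₀·e^(rt) = 2135: e^(0.165·t) = 2135/278 = 7.6799.
0.165·t = ln(7.6799) = 2.0386, so t = 2.0386/0.165 = 12.355.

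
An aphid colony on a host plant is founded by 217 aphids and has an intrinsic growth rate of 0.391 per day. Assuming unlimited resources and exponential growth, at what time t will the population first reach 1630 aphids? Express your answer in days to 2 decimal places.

5.16 days

Set N₀·e^(rt) = 1630: e^(0.391·t) = 1630/217 = 7.5115.
0.391·t = ln(7.5115) = 2.0164, so t = 2.0164/0.391 = 5.1571.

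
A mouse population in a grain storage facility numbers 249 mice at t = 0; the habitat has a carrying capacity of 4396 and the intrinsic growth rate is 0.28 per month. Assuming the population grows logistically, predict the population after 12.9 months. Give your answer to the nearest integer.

A = (K − N₀)/N₀ = (4396 − 249)/249 = 16.655.
N(t) = K/(1 + A·e^(−rt)) = 4396/(1 + 16.655×e^(−0.28×12.9)).
e^(−3.612) = 0.026998; denominator = 1 + 16.655×0.026998 = 1.4496.
N = 4396/1.4496 = 3032.48.

3032 mice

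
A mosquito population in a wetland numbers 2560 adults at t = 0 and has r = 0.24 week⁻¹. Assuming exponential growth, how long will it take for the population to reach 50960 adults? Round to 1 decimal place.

Set N₀·e^(rt) = 50960: e^(0.24·t) = 50960/2560 = 19.906.
0.24·t = ln(19.906) = 2.991, so t = 2.991/0.24 = 12.463.

12.5 weeks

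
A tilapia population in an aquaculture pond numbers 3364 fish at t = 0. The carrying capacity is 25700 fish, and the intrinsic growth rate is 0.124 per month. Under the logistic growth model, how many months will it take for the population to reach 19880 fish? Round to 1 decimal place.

A = (K − N₀)/N₀ = (25700 − 3364)/3364 = 6.6397.
Solve 25700/(1 + 6.6397·e^(−0.124t)) = 19880: 1 + 6.6397·e^(−0.124t) = 1.2928, so e^(−0.124t) = 0.0440917.
−0.124·t = ln(0.0440917) = -3.1215, so t = 3.1215/0.124 = 25.173.

25.2 months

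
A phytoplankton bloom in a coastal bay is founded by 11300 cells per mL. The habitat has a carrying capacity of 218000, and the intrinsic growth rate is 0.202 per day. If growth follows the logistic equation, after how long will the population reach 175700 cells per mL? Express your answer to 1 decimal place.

21.4 days

A = (K − N₀)/N₀ = (218000 − 11300)/11300 = 18.292.
Solve 218000/(1 + 18.292·e^(−0.202t)) = 175700: 1 + 18.292·e^(−0.202t) = 1.2408, so e^(−0.202t) = 0.0131615.
−0.202·t = ln(0.0131615) = -4.3305, so t = 4.3305/0.202 = 21.438.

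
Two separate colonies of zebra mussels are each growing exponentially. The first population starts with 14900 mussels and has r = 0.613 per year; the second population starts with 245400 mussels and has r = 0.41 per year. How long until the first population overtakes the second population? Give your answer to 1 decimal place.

13.8 years

Set 14900·e^(0.613t) = 245400·e^(0.41t).
e^((0.613 − 0.41)t) = 245400/14900 → e^(0.203·t) = 16.47.
0.203·t = ln(16.47) = 2.8015, so t = 2.8015/0.203 = 13.801.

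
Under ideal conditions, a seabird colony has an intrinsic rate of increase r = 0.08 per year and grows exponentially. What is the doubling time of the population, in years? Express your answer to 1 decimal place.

8.7 years

Doubling time t_d = ln(2)/r = 0.6931/0.08 = 8.6643.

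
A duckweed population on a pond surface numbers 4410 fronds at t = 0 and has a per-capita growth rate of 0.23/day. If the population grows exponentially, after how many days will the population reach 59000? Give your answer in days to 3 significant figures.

Set N₀·e^(rt) = 59000: e^(0.23·t) = 59000/4410 = 13.379.
0.23·t = ln(13.379) = 2.5937, so t = 2.5937/0.23 = 11.277.

11.3 days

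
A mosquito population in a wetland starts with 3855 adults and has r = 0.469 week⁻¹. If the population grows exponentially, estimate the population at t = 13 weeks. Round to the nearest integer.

1713633 adults

N(t) = N₀·e^(rt) = 3855 × e^(0.469×13) = 3855 × e^6.097.
e^6.097 ≈ 444.52, so N ≈ 3855 × 444.52 = 1.713633×10^6.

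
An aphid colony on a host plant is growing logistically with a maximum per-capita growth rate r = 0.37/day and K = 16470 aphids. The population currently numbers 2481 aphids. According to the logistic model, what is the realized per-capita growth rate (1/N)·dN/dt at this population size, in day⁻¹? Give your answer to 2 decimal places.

(1/N)·dN/dt = r(1 − N/K) = 0.37 × (1 − 2481/16470).
= 0.37 × 0.84936 = 0.31426.

0.31 per day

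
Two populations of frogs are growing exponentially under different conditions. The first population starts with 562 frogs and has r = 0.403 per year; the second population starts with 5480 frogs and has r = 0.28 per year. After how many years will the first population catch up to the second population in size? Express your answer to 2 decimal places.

18.52 years

Set 562·e^(0.403t) = 5480·e^(0.28t).
e^((0.403 − 0.28)t) = 5480/562 → e^(0.123·t) = 9.7509.
0.123·t = ln(9.7509) = 2.2774, so t = 2.2774/0.123 = 18.515.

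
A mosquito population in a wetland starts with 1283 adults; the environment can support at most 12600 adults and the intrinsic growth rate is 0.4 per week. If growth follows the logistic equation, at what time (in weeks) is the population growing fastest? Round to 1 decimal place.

Logistic growth is fastest at N = K/2 = 6300.
A = (K − N₀)/N₀ = 8.8207. Set K/(1 + A·e^(−rt)) = K/2 → A·e^(−rt) = 1.
e^(−0.4t) = 1/8.8207 = 0.113369, so t = ln(8.8207)/0.4 = 2.1771/0.4 = 5.4428.

5.4 weeks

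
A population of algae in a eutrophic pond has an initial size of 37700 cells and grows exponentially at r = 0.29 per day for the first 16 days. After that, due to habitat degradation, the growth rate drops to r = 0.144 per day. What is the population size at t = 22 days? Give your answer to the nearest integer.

9261859 cells

Phase 1: N(16) = 37700·e^(0.29×16) = 37700·e^4.64 = 3.903622×10^6.
Phase 2 runs for 22 − 16 = 6 days at r = 0.144.
N(22) = 3.903622×10^6·e^(0.144×6) = 3.903622×10^6·e^0.864 = 9.261859×10^6.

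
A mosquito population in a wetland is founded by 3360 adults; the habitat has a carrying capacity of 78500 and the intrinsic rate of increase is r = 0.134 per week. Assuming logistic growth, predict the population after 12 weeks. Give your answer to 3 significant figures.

14300 adults

A = (K − N₀)/N₀ = (78500 − 3360)/3360 = 22.363.
N(t) = K/(1 + A·e^(−rt)) = 78500/(1 + 22.363×e^(−0.134×12)).
e^(−1.608) = 0.20029; denominator = 1 + 22.363×0.20029 = 5.4791.
N = 78500/5.4791 = 14327.3.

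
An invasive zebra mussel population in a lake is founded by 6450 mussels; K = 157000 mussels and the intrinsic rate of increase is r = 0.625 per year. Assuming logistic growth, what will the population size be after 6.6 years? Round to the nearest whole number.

113993 mussels

A = (K − N₀)/N₀ = (157000 − 6450)/6450 = 23.341.
N(t) = K/(1 + A·e^(−rt)) = 157000/(1 + 23.341×e^(−0.625×6.6)).
e^(−4.125) = 0.016163; denominator = 1 + 23.341×0.016163 = 1.3773.
N = 157000/1.3773 = 113993.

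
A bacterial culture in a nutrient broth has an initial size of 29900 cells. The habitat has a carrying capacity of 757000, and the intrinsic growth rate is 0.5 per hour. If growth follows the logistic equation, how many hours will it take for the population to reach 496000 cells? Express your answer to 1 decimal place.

A = (K − N₀)/N₀ = (757000 − 29900)/29900 = 24.318.
Solve 757000/(1 + 24.318·e^(−0.5t)) = 496000: 1 + 24.318·e^(−0.5t) = 1.5262, so e^(−0.5t) = 0.0216389.
−0.5·t = ln(0.0216389) = -3.8333, so t = 3.8333/0.5 = 7.6665.

7.7 hours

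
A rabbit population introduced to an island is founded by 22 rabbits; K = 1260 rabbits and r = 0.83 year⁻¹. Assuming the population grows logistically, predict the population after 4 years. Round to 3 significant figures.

415 rabbits

A = (K − N₀)/N₀ = (1260 − 22)/22 = 56.273.
N(t) = K/(1 + A·e^(−rt)) = 1260/(1 + 56.273×e^(−0.83×4)).
e^(−3.32) = 0.036153; denominator = 1 + 56.273×0.036153 = 3.0344.
N = 1260/3.0344 = 415.236.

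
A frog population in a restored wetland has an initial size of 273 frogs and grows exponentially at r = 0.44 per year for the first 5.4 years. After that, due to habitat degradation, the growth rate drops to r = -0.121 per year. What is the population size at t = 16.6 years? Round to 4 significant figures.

757.7 frogs

Phase 1: N(5.4) = 273·e^(0.44×5.4) = 273·e^2.376 = 2937.96.
Phase 2 runs for 16.6 − 5.4 = 11.2 years at r = -0.121.
N(16.6) = 2937.96·e^(-0.121×11.2) = 2937.96·e^-1.355 = 757.688.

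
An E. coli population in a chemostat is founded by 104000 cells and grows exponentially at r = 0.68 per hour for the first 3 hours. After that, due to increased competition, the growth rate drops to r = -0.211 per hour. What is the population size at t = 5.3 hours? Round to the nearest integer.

492301 cells

Phase 1: N(3) = 104000·e^(0.68×3) = 104000·e^2.04 = 799823.
Phase 2 runs for 5.3 − 3 = 2.3 hours at r = -0.211.
N(5.3) = 799823·e^(-0.211×2.3) = 799823·e^-0.4853 = 492301.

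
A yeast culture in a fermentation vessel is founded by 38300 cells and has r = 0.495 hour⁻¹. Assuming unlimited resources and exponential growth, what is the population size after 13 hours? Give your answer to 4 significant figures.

23870000 cells

N(t) = N₀·e^(rt) = 38300 × e^(0.495×13) = 38300 × e^6.435.
e^6.435 ≈ 623.28, so N ≈ 38300 × 623.28 = 2.387172×10^7.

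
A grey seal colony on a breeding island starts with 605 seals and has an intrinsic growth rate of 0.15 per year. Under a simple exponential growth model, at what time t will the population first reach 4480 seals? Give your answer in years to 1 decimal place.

13.3 years

Set N₀·e^(rt) = 4480: e^(0.15·t) = 4480/605 = 7.405.
0.15·t = ln(7.405) = 2.0021, so t = 2.0021/0.15 = 13.348.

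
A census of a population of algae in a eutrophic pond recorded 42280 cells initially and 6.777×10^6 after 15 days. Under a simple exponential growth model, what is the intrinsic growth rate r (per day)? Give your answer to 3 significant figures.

From N(t) = N₀·e^(rt): e^(r·15) = 6.777×10^6/42280 = 160.29.
r·15 = ln(160.29) = 5.077, so r = 5.077/15 = 0.33847.

0.338 per day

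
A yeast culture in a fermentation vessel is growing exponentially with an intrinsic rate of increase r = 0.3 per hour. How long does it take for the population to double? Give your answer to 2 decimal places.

2.31 hours

Doubling time t_d = ln(2)/r = 0.6931/0.3 = 2.3105.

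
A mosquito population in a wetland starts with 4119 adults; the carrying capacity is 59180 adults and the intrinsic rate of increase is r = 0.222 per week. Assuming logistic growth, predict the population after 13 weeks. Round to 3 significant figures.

33900 adults

A = (K − N₀)/N₀ = (59180 − 4119)/4119 = 13.368.
N(t) = K/(1 + A·e^(−rt)) = 59180/(1 + 13.368×e^(−0.222×13)).
e^(−2.886) = 0.055799; denominator = 1 + 13.368×0.055799 = 1.7459.
N = 59180/1.7459 = 33896.6.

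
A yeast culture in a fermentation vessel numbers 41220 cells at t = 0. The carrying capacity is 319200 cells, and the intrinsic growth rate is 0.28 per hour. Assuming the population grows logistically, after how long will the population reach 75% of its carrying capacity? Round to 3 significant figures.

10.7 hours

A = (K − N₀)/N₀ = (319200 − 41220)/41220 = 6.7438.
Solve 319200/(1 + 6.7438·e^(−0.28t)) = 239400: 1 + 6.7438·e^(−0.28t) = 1.3333, so e^(−0.28t) = 0.049428.
−0.28·t = ln(0.049428) = -3.0072, so t = 3.0072/0.28 = 10.74.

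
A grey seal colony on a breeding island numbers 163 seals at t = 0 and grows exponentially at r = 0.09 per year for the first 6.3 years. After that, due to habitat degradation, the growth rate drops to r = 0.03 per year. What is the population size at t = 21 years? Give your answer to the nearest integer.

Phase 1: N(6.3) = 163·e^(0.09×6.3) = 163·e^0.567 = 287.364.
Phase 2 runs for 21 − 6.3 = 14.7 years at r = 0.03.
N(21) = 287.364·e^(0.03×14.7) = 287.364·e^0.441 = 446.639.

447 seals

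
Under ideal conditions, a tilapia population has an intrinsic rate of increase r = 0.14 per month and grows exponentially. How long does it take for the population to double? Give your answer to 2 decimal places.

Doubling time t_d = ln(2)/r = 0.6931/0.14 = 4.9511.

4.95 months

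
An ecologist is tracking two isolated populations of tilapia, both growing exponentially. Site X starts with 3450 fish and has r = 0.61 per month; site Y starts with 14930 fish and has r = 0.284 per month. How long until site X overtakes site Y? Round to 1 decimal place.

4.5 months

Set 3450·e^(0.61t) = 14930·e^(0.284t).
e^((0.61 − 0.284)t) = 14930/3450 → e^(0.326·t) = 4.3275.
0.326·t = ln(4.3275) = 1.465, so t = 1.465/0.326 = 4.4939.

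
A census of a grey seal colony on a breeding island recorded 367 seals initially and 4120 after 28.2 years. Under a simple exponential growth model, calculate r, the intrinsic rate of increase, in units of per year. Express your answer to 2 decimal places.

0.09 per year

From N(t) = N₀·e^(rt): e^(r·28.2) = 4120/367 = 11.226.
r·28.2 = ln(11.226) = 2.4182, so r = 2.4182/28.2 = 0.085753.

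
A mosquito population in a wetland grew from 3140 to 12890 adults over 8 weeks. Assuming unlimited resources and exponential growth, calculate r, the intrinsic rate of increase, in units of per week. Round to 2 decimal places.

From N(t) = N₀·e^(rt): e^(r·8) = 12890/3140 = 4.1051.
r·8 = ln(4.1051) = 1.4122, so r = 1.4122/8 = 0.17653.

0.18 per week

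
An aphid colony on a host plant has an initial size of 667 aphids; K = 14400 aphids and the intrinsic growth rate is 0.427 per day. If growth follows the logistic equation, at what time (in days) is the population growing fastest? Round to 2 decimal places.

Logistic growth is fastest at N = K/2 = 7200.
A = (K − N₀)/N₀ = 20.589. Set K/(1 + A·e^(−rt)) = K/2 → A·e^(−rt) = 1.
e^(−0.427t) = 1/20.589 = 0.0485691, so t = ln(20.589)/0.427 = 3.0248/0.427 = 7.0838.

7.08 days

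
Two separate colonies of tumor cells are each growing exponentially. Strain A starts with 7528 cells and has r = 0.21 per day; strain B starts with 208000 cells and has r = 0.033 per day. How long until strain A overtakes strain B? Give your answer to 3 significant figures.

Set 7528·e^(0.21t) = 208000·e^(0.033t).
e^((0.21 − 0.033)t) = 208000/7528 → e^(0.177·t) = 27.63.
0.177·t = ln(27.63) = 3.3189, so t = 3.3189/0.177 = 18.751.

18.8 days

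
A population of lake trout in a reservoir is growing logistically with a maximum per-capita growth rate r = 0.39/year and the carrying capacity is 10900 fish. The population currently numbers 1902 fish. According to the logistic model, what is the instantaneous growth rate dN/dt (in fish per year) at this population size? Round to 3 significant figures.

dN/dt = rN(1 − N/K) = 0.39 × 1902 × (1 − 1902/10900).
1 − 1902/10900 = 0.8255; dN/dt = 0.39 × 1902 × 0.8255 = 612.34.

612 fish per year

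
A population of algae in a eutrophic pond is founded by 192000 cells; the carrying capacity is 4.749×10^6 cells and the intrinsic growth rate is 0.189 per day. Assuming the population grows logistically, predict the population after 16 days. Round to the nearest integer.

A = (K − N₀)/N₀ = (4.749×10^6 − 192000)/192000 = 23.734.
N(t) = K/(1 + A·e^(−rt)) = 4.749×10^6/(1 + 23.734×e^(−0.189×16)).
e^(−3.024) = 0.048606; denominator = 1 + 23.734×0.048606 = 2.1536.
N = 4.749×10^6/2.1536 = 2.205101×10^6.

2205101 cells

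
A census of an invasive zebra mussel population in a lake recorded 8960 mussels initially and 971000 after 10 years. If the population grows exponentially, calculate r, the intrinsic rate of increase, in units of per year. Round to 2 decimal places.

0.47 per year

From N(t) = N₀·e^(rt): e^(r·10) = 971000/8960 = 108.37.
r·10 = ln(108.37) = 4.6856, so r = 4.6856/10 = 0.46856.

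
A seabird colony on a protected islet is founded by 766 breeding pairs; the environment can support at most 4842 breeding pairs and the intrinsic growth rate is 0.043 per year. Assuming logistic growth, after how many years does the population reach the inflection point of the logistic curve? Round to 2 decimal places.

38.88 years

Logistic growth is fastest at N = K/2 = 2421.
A = (K − N₀)/N₀ = 5.3211. Set K/(1 + A·e^(−rt)) = K/2 → A·e^(−rt) = 1.
e^(−0.043t) = 1/5.3211 = 0.187929, so t = ln(5.3211)/0.043 = 1.6717/0.043 = 38.876.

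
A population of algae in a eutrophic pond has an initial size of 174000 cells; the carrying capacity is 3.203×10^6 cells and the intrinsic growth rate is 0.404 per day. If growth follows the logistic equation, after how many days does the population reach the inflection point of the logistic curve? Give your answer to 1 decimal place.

7.1 days

Logistic growth is fastest at N = K/2 = 1.6015×10^6.
A = (K − N₀)/N₀ = 17.408. Set K/(1 + A·e^(−rt)) = K/2 → A·e^(−rt) = 1.
e^(−0.404t) = 1/17.408 = 0.0574447, so t = ln(17.408)/0.404 = 2.8569/0.404 = 7.0716.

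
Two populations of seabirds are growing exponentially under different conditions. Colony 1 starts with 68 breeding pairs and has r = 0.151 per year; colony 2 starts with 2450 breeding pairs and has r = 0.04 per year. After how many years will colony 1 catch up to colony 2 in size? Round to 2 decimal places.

32.29 years

Set 68·e^(0.151t) = 2450·e^(0.04t).
e^((0.151 − 0.04)t) = 2450/68 → e^(0.111·t) = 36.029.
0.111·t = ln(36.029) = 3.5843, so t = 3.5843/0.111 = 32.291.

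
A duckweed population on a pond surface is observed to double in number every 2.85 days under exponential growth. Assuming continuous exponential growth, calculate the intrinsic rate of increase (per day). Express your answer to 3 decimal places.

r = ln(2)/t_d = 0.6931/2.85 = 0.24321.

0.243 per day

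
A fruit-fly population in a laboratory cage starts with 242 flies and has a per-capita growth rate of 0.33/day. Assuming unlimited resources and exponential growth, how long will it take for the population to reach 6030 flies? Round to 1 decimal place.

Set N₀·e^(rt) = 6030: e^(0.33·t) = 6030/242 = 24.917.
0.33·t = ln(24.917) = 3.2156, so t = 3.2156/0.33 = 9.7441.

9.7 days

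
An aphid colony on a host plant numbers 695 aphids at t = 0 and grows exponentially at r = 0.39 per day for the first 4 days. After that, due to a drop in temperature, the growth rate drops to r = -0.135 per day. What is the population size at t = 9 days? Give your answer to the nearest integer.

Phase 1: N(4) = 695·e^(0.39×4) = 695·e^1.56 = 3307.38.
Phase 2 runs for 9 − 4 = 5 days at r = -0.135.
N(9) = 3307.38·e^(-0.135×5) = 3307.38·e^-0.675 = 1683.97.

1684 aphids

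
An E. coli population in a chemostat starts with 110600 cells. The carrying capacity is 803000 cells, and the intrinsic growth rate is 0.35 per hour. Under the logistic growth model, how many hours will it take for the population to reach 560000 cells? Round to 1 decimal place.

A = (K − N₀)/N₀ = (803000 − 110600)/110600 = 6.2604.
Solve 803000/(1 + 6.2604·e^(−0.35t)) = 560000: 1 + 6.2604·e^(−0.35t) = 1.4339, so e^(−0.35t) = 0.0693133.
−0.35·t = ln(0.0693133) = -2.6691, so t = 2.6691/0.35 = 7.6261.

7.6 hours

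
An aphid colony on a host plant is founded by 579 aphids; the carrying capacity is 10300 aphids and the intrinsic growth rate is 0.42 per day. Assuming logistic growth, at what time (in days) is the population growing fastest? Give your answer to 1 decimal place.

6.7 days

Logistic growth is fastest at N = K/2 = 5150.
A = (K − N₀)/N₀ = 16.789. Set K/(1 + A·e^(−rt)) = K/2 → A·e^(−rt) = 1.
e^(−0.42t) = 1/16.789 = 0.0595618, so t = ln(16.789)/0.42 = 2.8207/0.42 = 6.7161.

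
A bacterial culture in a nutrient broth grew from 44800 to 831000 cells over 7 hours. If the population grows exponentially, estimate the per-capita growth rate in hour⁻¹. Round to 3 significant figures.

0.417 per hour

From N(t) = N₀·e^(rt): e^(r·7) = 831000/44800 = 18.549.
r·7 = ln(18.549) = 2.9204, so r = 2.9204/7 = 0.4172.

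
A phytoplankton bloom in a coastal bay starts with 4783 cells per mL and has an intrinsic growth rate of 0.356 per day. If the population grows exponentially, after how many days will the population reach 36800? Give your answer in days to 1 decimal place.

5.7 days

Set N₀·e^(rt) = 36800: e^(0.356·t) = 36800/4783 = 7.6939.
0.356·t = ln(7.6939) = 2.0404, so t = 2.0404/0.356 = 5.7315.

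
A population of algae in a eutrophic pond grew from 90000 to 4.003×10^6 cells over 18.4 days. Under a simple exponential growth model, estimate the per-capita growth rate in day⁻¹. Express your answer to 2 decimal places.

From N(t) = N₀·e^(rt): e^(r·18.4) = 4.003×10^6/90000 = 44.478.
r·18.4 = ln(44.478) = 3.795, so r = 3.795/18.4 = 0.20625.

0.21 per day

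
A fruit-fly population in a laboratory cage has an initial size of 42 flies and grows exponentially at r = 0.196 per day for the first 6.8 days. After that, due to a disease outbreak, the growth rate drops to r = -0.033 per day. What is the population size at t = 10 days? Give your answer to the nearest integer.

143 flies

Phase 1: N(6.8) = 42·e^(0.196×6.8) = 42·e^1.333 = 159.249.
Phase 2 runs for 10 − 6.8 = 3.2 days at r = -0.033.
N(10) = 159.249·e^(-0.033×3.2) = 159.249·e^-0.1056 = 143.29.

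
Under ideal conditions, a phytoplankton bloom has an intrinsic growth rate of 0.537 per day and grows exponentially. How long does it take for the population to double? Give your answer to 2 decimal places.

Doubling time t_d = ln(2)/r = 0.6931/0.537 = 1.2908.

1.29 days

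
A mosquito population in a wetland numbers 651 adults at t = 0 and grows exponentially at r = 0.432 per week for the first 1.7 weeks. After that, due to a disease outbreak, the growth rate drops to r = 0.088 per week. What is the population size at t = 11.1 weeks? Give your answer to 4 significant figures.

Phase 1: N(1.7) = 651·e^(0.432×1.7) = 651·e^0.7344 = 1356.83.
Phase 2 runs for 11.1 − 1.7 = 9.4 weeks at r = 0.088.
N(11.1) = 1356.83·e^(0.088×9.4) = 1356.83·e^0.8272 = 3102.95.

3103 adults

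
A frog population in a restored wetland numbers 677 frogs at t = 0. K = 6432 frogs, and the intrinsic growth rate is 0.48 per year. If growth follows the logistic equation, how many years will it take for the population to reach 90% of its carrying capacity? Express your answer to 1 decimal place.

9.0 years

A = (K − N₀)/N₀ = (6432 − 677)/677 = 8.5007.
Solve 6432/(1 + 8.5007·e^(−0.48t)) = 5788.8: 1 + 8.5007·e^(−0.48t) = 1.1111, so e^(−0.48t) = 0.0130708.
−0.48·t = ln(0.0130708) = -4.3374, so t = 4.3374/0.48 = 9.0362.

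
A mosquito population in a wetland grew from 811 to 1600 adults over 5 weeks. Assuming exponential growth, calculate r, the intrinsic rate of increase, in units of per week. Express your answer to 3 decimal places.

0.136 per week

From N(t) = N₀·e^(rt): e^(r·5) = 1600/811 = 1.9729.
r·5 = ln(1.9729) = 0.67949, so r = 0.67949/5 = 0.1359.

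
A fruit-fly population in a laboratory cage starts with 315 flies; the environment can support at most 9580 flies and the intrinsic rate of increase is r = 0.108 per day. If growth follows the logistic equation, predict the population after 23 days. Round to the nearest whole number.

2774 flies

A = (K − N₀)/N₀ = (9580 − 315)/315 = 29.413.
N(t) = K/(1 + A·e^(−rt)) = 9580/(1 + 29.413×e^(−0.108×23)).
e^(−2.484) = 0.083409; denominator = 1 + 29.413×0.083409 = 3.4533.
N = 9580/3.4533 = 2774.17.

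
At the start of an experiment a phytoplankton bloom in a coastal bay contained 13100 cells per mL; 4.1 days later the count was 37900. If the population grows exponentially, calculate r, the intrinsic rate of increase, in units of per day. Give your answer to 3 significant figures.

0.259 per day

From N(t) = N₀·e^(rt): e^(r·4.1) = 37900/13100 = 2.8931.
r·4.1 = ln(2.8931) = 1.0623, so r = 1.0623/4.1 = 0.25911.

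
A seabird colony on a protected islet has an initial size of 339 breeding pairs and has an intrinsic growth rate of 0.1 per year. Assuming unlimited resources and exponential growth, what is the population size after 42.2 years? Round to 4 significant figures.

N(t) = N₀·e^(rt) = 339 × e^(0.1×42.2) = 339 × e^4.22.
e^4.22 ≈ 68.033, so N ≈ 339 × 68.033 = 23063.4.

23060 breeding pairs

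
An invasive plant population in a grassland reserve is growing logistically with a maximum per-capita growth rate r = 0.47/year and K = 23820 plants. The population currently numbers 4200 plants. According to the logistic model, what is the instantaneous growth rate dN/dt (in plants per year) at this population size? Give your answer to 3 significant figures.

dN/dt = rN(1 − N/K) = 0.47 × 4200 × (1 − 4200/23820).
1 − 4200/23820 = 0.82368; dN/dt = 0.47 × 4200 × 0.82368 = 1625.9.

1630 plants per year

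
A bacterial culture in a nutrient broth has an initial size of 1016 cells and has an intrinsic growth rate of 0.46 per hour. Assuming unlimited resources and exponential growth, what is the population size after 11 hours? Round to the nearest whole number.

160112 cells

N(t) = N₀·e^(rt) = 1016 × e^(0.46×11) = 1016 × e^5.06.
e^5.06 ≈ 157.59, so N ≈ 1016 × 157.59 = 160112.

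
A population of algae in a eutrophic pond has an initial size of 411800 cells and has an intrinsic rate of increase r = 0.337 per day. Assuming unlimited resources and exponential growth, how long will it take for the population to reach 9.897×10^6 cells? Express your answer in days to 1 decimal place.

Set N₀·e^(rt) = 9.897×10^6: e^(0.337·t) = 9.897×10^6/411800 = 24.034.
0.337·t = ln(24.034) = 3.1794, so t = 3.1794/0.337 = 9.4346.

9.4 days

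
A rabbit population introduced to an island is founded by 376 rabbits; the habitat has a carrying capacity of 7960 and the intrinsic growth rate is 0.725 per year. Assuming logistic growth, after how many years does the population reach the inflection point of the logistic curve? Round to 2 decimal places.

4.14 years

Logistic growth is fastest at N = K/2 = 3980.
A = (K − N₀)/N₀ = 20.17. Set K/(1 + A·e^(−rt)) = K/2 → A·e^(−rt) = 1.
e^(−0.725t) = 1/20.17 = 0.0495781, so t = ln(20.17)/0.725 = 3.0042/0.725 = 4.1437.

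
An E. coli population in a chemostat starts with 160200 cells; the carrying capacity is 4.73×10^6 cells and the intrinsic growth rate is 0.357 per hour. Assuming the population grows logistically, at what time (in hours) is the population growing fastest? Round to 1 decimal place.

Logistic growth is fastest at N = K/2 = 2.365×10^6.
A = (K − N₀)/N₀ = 28.526. Set K/(1 + A·e^(−rt)) = K/2 → A·e^(−rt) = 1.
e^(−0.357t) = 1/28.526 = 0.0350562, so t = ln(28.526)/0.357 = 3.3508/0.357 = 9.386.

9.4 hours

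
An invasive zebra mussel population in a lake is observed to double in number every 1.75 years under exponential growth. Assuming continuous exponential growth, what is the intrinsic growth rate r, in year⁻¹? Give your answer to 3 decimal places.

r = ln(2)/t_d = 0.6931/1.75 = 0.39608.

0.396 per year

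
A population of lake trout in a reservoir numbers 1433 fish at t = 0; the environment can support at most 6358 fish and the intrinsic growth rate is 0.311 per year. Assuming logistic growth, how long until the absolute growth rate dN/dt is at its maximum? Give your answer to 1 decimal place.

Logistic growth is fastest at N = K/2 = 3179.
A = (K − N₀)/N₀ = 3.4368. Set K/(1 + A·e^(−rt)) = K/2 → A·e^(−rt) = 1.
e^(−0.311t) = 1/3.4368 = 0.290964, so t = ln(3.4368)/0.311 = 1.2346/0.311 = 3.9696.

4.0 years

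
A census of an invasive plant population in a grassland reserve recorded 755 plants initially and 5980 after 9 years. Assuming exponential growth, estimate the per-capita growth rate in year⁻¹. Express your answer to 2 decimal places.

From N(t) = N₀·e^(rt): e^(r·9) = 5980/755 = 7.9205.
r·9 = ln(7.9205) = 2.0695, so r = 2.0695/9 = 0.22994.

0.23 per year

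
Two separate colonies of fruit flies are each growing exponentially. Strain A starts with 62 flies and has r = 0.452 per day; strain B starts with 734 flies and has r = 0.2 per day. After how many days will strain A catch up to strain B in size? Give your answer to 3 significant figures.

9.81 days

Set 62·e^(0.452t) = 734·e^(0.2t).
e^((0.452 − 0.2)t) = 734/62 → e^(0.252·t) = 11.839.
0.252·t = ln(11.839) = 2.4714, so t = 2.4714/0.252 = 9.807.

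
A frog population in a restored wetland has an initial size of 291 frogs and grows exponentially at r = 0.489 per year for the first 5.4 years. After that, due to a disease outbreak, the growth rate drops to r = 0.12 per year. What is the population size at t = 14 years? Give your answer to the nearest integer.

Phase 1: N(5.4) = 291·e^(0.489×5.4) = 291·e^2.641 = 4080.29.
Phase 2 runs for 14 − 5.4 = 8.6 years at r = 0.12.
N(14) = 4080.29·e^(0.12×8.6) = 4080.29·e^1.032 = 11452.

11452 frogs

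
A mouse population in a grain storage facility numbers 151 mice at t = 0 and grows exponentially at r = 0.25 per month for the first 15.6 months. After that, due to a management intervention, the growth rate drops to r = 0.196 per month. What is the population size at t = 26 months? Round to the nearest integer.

Phase 1: N(15.6) = 151·e^(0.25×15.6) = 151·e^3.9 = 7459.77.
Phase 2 runs for 26 − 15.6 = 10.4 months at r = 0.196.
N(26) = 7459.77·e^(0.196×10.4) = 7459.77·e^2.038 = 57278.5.

57278 mice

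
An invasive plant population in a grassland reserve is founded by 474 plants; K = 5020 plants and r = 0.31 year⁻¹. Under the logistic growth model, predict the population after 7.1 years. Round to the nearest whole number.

A = (K − N₀)/N₀ = (5020 − 474)/474 = 9.5907.
N(t) = K/(1 + A·e^(−rt)) = 5020/(1 + 9.5907×e^(−0.31×7.1)).
e^(−2.201) = 0.11069; denominator = 1 + 9.5907×0.11069 = 2.0616.
N = 5020/2.0616 = 2434.98.

2435 plants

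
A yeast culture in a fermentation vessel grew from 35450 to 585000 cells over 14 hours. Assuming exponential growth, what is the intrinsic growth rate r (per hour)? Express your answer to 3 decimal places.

0.200 per hour

From N(t) = N₀·e^(rt): e^(r·14) = 585000/35450 = 16.502.
r·14 = ln(16.502) = 2.8035, so r = 2.8035/14 = 0.20025.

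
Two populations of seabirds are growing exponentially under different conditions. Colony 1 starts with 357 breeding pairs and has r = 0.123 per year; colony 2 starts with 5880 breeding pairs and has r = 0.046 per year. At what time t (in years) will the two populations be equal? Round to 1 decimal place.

Set 357·e^(0.123t) = 5880·e^(0.046t).
e^((0.123 − 0.046)t) = 5880/357 → e^(0.077·t) = 16.471.
0.077·t = ln(16.471) = 2.8016, so t = 2.8016/0.077 = 36.384.

36.4 years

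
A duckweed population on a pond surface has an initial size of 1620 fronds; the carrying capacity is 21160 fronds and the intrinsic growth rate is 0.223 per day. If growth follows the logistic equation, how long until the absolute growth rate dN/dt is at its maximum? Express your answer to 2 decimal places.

Logistic growth is fastest at N = K/2 = 10580.
A = (K − N₀)/N₀ = 12.062. Set K/(1 + A·e^(−rt)) = K/2 → A·e^(−rt) = 1.
e^(−0.223t) = 1/12.062 = 0.0829069, so t = ln(12.062)/0.223 = 2.49/0.223 = 11.166.

11.17 days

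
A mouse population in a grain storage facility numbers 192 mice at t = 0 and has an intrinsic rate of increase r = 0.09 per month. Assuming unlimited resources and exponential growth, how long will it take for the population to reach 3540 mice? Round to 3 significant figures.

Set N₀·e^(rt) = 3540: e^(0.09·t) = 3540/192 = 18.438.
0.09·t = ln(18.438) = 2.9144, so t = 2.9144/0.09 = 32.382.

32.4 months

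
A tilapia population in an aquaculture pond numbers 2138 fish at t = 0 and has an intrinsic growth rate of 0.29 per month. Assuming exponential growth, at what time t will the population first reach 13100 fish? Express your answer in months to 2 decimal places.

Set N₀·e^(rt) = 13100: e^(0.29·t) = 13100/2138 = 6.1272.
0.29·t = ln(6.1272) = 1.8127, so t = 1.8127/0.29 = 6.2508.

6.25 months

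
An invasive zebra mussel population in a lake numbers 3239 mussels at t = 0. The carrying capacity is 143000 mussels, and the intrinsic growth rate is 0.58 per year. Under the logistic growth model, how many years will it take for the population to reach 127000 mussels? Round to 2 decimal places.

A = (K − N₀)/N₀ = (143000 − 3239)/3239 = 43.149.
Solve 143000/(1 + 43.149·e^(−0.58t)) = 127000: 1 + 43.149·e^(−0.58t) = 1.126, so e^(−0.58t) = 0.00291972.
−0.58·t = ln(0.00291972) = -5.8363, so t = 5.8363/0.58 = 10.063.

10.06 years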